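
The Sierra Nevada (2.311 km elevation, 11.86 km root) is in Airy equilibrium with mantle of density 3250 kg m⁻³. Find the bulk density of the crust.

2720 kg m⁻³

ρ_c h = (ρ_m − ρ_c) r → ρ_c (h + r) = ρ_m r → ρ_c = ρ_m r / (h + r).
ρ_c = 3250 × 11.86 km / (2.311 km + 11.86 km) = 2720 kg m⁻³.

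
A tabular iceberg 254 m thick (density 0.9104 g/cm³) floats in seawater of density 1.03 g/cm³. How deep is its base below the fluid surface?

Draft d = t ρ_obj/ρ_fluid = 254 m × 0.9104/1.03 = 225 m.

225 m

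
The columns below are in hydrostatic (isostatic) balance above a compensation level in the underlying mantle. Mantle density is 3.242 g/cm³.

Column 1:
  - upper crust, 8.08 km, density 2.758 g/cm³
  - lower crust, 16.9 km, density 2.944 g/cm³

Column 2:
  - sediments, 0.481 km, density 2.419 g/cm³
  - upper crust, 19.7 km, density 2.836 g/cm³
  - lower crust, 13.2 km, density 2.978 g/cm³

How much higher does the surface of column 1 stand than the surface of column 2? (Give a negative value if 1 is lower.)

−0.904 km

For any compensation level in the mantle, the mantle terms cancel and isostasy reduces to e = (Σt_1 − Σt_2) − (Σ(ρt)_1 − Σ(ρt)_2) / ρ_m.
Σt_1 = 24.98 km; Σt_2 = 33.381 km; Σ(ρt)_1 = 72.03824; Σ(ρt)_2 = 96.342339 (in km·g/cm³).
e = (24.98 − 33.381) − (72.03824 − 96.342339) / 3.242 = −0.904 km.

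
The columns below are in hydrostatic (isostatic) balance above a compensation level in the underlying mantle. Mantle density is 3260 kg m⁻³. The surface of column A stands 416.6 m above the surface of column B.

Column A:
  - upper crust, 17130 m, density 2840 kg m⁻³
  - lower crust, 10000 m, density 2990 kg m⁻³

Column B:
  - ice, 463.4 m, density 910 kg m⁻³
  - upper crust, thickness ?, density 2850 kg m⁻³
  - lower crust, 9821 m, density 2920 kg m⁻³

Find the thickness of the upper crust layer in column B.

Take the compensation level at the base of the deeper column (depth z_c below the surface of column A) and equate Σ ρ_i t_i down to z_c; mantle fills any gap and the z_c terms cancel.
Column A: 17130×2840 + 10000×2990 + (z_c − 27130)×3260
Column B: 416.6×0 + 463.4×910 + x×2850 + 9821×2920 + (z_c − 416.6 − 10284.4 − x)×3260
The z_c×3260 term appears on both sides and cancels. Collect the known terms of each column as K = Σ(ρt)_known − 3260 × (depth of known layers): K_A = 78549200 − 3260×27130 = −9894600; K_B = 29099014 − 3260×(416.6 + 10284.4) = −5786246.
Balance: K_A = K_B − x×(3260 − 2850), so x = (K_B − K_A)/(3260 − 2850) = 4108350/410 = 10000 m.

10000 m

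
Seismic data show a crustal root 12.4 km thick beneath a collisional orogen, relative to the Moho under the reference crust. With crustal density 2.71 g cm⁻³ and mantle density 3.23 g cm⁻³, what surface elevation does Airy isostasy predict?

2.38 km

Isostatic balance requires: ρ_c h = (ρ_m − ρ_c) r.
h = r (ρ_m − ρ_c) / ρ_c = 12.4 km × (3.23 − 2.71) / 2.71 = 2.38 km.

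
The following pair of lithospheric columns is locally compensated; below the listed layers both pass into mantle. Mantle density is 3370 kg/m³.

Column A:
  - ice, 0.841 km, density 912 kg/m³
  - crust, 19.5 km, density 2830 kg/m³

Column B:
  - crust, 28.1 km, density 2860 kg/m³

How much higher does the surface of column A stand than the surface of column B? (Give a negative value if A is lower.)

−0.514 km

For any compensation level in the mantle, the mantle terms cancel and isostasy reduces to e = (Σt_A − Σt_B) − (Σ(ρt)_A − Σ(ρt)_B) / ρ_m.
Σt_A = 20.341 km; Σt_B = 28.1 km; Σ(ρt)_A = 55951.992; Σ(ρt)_B = 80366 (in km·kg/m³).
e = (20.341 − 28.1) − (55951.992 − 80366) / 3370 = −0.514 km.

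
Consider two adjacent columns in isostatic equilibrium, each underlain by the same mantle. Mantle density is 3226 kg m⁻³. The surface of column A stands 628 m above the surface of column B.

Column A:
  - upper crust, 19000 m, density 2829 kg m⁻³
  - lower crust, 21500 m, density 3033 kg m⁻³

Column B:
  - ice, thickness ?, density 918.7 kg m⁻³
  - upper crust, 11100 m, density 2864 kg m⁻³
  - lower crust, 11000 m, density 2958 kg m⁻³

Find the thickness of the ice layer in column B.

Take the compensation level at the base of the deeper column (depth z_c below the surface of column A) and equate Σ ρ_i t_i down to z_c; mantle fills any gap and the z_c terms cancel.
Column A: 19000×2829 + 21500×3033 + (z_c − 40500)×3226
Column B: 628×0 + x×918.7 + 11100×2864 + 11000×2958 + (z_c − 628 − 22100 − x)×3226
The z_c×3226 term appears on both sides and cancels. Collect the known terms of each column as K = Σ(ρt)_known − 3226 × (depth of known layers): K_A = 118960500 − 3226×40500 = −11692500; K_B = 64328400 − 3226×(628 + 22100) = −8992128.
Balance: K_A = K_B − x×(3226 − 918.7), so x = (K_B − K_A)/(3226 − 918.7) = 2700370/2307.3 = 1170 m.

1170 m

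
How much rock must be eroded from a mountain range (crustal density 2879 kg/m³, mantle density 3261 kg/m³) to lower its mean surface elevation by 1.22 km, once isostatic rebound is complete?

10.4 km

Net drop Δ = e − u = e − e ρ_c/ρ_m = e (ρ_m − ρ_c)/ρ_m.
e = Δ ρ_m/(ρ_m − ρ_c) = 1.22 km × 3261/382 = 10.4 km.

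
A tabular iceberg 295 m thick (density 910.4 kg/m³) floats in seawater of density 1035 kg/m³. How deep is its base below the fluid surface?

259 m

Draft d = t ρ_obj/ρ_fluid = 295 m × 910.4/1035 = 259 m.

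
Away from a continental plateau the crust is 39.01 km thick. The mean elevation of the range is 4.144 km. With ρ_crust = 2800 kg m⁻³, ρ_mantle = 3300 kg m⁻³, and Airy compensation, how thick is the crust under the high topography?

Root depth r = h ρ_c / (ρ_m − ρ_c) = 4.144 km × 2800 / 500 = 23.21 km.
Total thickness = T + h + r = 39.01 km + 4.144 km + 23.21 km = 66.4 km.

66.4 km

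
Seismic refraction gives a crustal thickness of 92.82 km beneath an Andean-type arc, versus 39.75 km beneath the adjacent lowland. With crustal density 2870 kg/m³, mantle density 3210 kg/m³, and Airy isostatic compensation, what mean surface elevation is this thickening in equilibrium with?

Excess crust Δ = 92.82 km − 39.75 km = 53.07 km, split between elevation h and root r with h + r = Δ.
Airy balance ρ_c h = (ρ_m − ρ_c) r gives r = h ρ_c/(ρ_m − ρ_c), so h (1 + ρ_c/(ρ_m − ρ_c)) = Δ, i.e. h = Δ (ρ_m − ρ_c)/ρ_m.
h = 53.07 km × 340/3210 = 5.62 km.

5.62 km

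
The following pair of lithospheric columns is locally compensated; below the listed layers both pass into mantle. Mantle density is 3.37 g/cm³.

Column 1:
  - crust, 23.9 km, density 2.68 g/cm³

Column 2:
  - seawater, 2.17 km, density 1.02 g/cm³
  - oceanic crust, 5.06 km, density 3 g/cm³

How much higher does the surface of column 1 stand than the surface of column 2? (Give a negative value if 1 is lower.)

2.82 km

For any compensation level in the mantle, the mantle terms cancel and isostasy reduces to e = (Σt_1 − Σt_2) − (Σ(ρt)_1 − Σ(ρt)_2) / ρ_m.
Σt_1 = 23.9 km; Σt_2 = 7.23 km; Σ(ρt)_1 = 64.052; Σ(ρt)_2 = 17.3934 (in km·g/cm³).
e = (23.9 − 7.23) − (64.052 − 17.3934) / 3.37 = 2.82 km.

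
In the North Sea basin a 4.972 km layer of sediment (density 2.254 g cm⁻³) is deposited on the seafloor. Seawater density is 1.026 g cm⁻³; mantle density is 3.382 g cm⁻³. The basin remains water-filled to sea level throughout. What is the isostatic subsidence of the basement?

2.59 km

Submarine loading: the sediment displaces seawater, and the subsidence is in turn flooded, so s (ρ_m − ρ_w) = t (ρ_sed − ρ_w).
s = 4.972 km × (2.254 − 1.026) / (3.382 − 1.026) = 2.59 km.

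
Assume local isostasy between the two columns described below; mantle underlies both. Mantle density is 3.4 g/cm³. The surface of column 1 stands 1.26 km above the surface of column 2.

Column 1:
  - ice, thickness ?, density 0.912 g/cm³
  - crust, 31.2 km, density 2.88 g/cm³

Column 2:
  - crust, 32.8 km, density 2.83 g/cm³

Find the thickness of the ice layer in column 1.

2.72 km

Take the compensation level at the base of the deeper column (depth z_c below the surface of column 1) and equate Σ ρ_i t_i down to z_c; mantle fills any gap and the z_c terms cancel.
Column 1: x×0.912 + 31.2×2.88 + (z_c − 31.2 − x)×3.4
Column 2: 1.26×0 + 32.8×2.83 + (z_c − 1.26 − 32.8)×3.4
The z_c×3.4 term appears on both sides and cancels. Collect the known terms of each column as K = Σ(ρt)_known − 3.4 × (depth of known layers): K_1 = 89.856 − 3.4×31.2 = −16.224; K_2 = 92.824 − 3.4×(1.26 + 32.8) = −22.98.
Balance: K_1 − x×(3.4 − 0.912) = K_2, so x = (K_1 − K_2)/(3.4 − 0.912) = 6.756/2.488 = 2.72 km.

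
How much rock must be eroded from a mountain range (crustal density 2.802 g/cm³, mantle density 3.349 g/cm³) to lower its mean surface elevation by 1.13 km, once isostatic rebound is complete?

Net drop Δ = e − u = e − e ρ_c/ρ_m = e (ρ_m − ρ_c)/ρ_m.
e = Δ ρ_m/(ρ_m − ρ_c) = 1.13 km × 3.349/0.547 = 6.92 km.

6.92 km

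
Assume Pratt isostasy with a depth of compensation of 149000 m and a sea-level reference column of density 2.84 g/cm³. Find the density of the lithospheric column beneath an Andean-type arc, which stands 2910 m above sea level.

Pratt balance: ρ_ref D = ρ (D + h).
ρ = ρ_ref D/(D + h) = 2.84 × 149000 m/(149000 m + 2910 m) = 2.79 g/cm³.

2.79 g/cm³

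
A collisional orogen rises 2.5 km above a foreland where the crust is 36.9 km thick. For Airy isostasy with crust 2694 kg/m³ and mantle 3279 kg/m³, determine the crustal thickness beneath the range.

Root depth r = h ρ_c / (ρ_m − ρ_c) = 2.5 km × 2694 / 585 = 11.51 km.
Total thickness = T + h + r = 36.9 km + 2.5 km + 11.51 km = 50.9 km.

50.9 km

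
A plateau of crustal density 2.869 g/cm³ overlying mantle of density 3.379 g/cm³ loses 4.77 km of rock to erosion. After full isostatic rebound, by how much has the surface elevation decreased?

0.72 km

Rebound u = e ρ_c/ρ_m = 4.77 km × 2.869/3.379 = 4.05 km.
Net surface drop = e − u = 4.77 km − 4.05 km = e (ρ_m − ρ_c)/ρ_m = 0.72 km.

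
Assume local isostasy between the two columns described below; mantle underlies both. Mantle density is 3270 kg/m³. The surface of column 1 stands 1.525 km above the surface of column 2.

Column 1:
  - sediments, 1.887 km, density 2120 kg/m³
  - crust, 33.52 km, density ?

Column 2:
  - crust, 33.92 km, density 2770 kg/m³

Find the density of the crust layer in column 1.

Take the compensation level at the base of the deeper column (depth z_c below the surface of column 1) and equate Σ ρ_i t_i down to z_c; mantle fills any gap and the z_c terms cancel.
Column 1: 1.887×2120 + 33.52×ρ + (z_c − 35.407)×3270
Column 2: 1.525×0 + 33.92×2770 + (z_c − 1.525 − 33.92)×3270
The z_c×3270 term appears on both sides and cancels. Collect the known terms of each column as K = Σ(ρt)_known − 3270 × (depth of known layers): K_1 = 4000.44 − 3270×35.407 = −111780.45; K_2 = 93958.4 − 3270×(1.525 + 33.92) = −21946.75.
Balance: K_1 + 33.52×ρ = K_2, so ρ = (K_2 − K_1)/33.52 = 89833.7/33.52 = 2680 kg/m³.

2680 kg/m³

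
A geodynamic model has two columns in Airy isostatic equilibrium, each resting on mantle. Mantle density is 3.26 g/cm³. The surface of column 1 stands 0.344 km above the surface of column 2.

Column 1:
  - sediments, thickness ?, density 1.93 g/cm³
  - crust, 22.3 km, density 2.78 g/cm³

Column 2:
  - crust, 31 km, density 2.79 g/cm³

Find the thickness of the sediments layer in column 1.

3.75 km

Take the compensation level at the base of the deeper column (depth z_c below the surface of column 1) and equate Σ ρ_i t_i down to z_c; mantle fills any gap and the z_c terms cancel.
Column 1: x×1.93 + 22.3×2.78 + (z_c − 22.3 − x)×3.26
Column 2: 0.344×0 + 31×2.79 + (z_c − 0.344 − 31)×3.26
The z_c×3.26 term appears on both sides and cancels. Collect the known terms of each column as K = Σ(ρt)_known − 3.26 × (depth of known layers): K_1 = 61.994 − 3.26×22.3 = −10.704; K_2 = 86.49 − 3.26×(0.344 + 31) = −15.69144.
Balance: K_1 − x×(3.26 − 1.93) = K_2, so x = (K_1 − K_2)/(3.26 − 1.93) = 4.98744/1.33 = 3.75 km.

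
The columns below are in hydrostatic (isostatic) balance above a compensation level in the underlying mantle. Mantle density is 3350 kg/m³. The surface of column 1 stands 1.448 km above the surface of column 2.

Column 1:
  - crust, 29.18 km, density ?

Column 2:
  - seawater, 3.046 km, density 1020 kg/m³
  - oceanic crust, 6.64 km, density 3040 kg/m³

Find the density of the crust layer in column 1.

2870 kg/m³

Take the compensation level at the base of the deeper column (depth z_c below the surface of column 1) and equate Σ ρ_i t_i down to z_c; mantle fills any gap and the z_c terms cancel.
Column 1: 29.18×ρ + (z_c − 29.18)×3350
Column 2: 1.448×0 + 3.046×1020 + 6.64×3040 + (z_c − 1.448 − 9.686)×3350
The z_c×3350 term appears on both sides and cancels. Collect the known terms of each column as K = Σ(ρt)_known − 3350 × (depth of known layers): K_1 = 0 − 3350×29.18 = −97753; K_2 = 23292.52 − 3350×(1.448 + 9.686) = −14006.38.
Balance: K_1 + 29.18×ρ = K_2, so ρ = (K_2 − K_1)/29.18 = 83746.6/29.18 = 2870 kg/m³.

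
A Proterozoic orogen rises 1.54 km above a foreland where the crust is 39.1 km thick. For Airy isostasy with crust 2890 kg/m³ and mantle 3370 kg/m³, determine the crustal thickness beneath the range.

Root depth r = h ρ_c / (ρ_m − ρ_c) = 1.54 km × 2890 / 480 = 9.272 km.
Total thickness = T + h + r = 39.1 km + 1.54 km + 9.272 km = 49.9 km.

49.9 km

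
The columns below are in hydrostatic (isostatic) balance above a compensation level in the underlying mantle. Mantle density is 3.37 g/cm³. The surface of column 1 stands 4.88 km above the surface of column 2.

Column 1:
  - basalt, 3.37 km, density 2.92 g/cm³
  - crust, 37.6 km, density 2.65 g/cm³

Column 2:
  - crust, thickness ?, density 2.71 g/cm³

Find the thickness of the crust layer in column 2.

18.4 km

Take the compensation level at the base of the deeper column (depth z_c below the surface of column 1) and equate Σ ρ_i t_i down to z_c; mantle fills any gap and the z_c terms cancel.
Column 1: 3.37×2.92 + 37.6×2.65 + (z_c − 40.97)×3.37
Column 2: 4.88×0 + x×2.71 + (z_c − 4.88 − 0 − x)×3.37
The z_c×3.37 term appears on both sides and cancels. Collect the known terms of each column as K = Σ(ρt)_known − 3.37 × (depth of known layers): K_1 = 109.4804 − 3.37×40.97 = −28.5885; K_2 = 0 − 3.37×(4.88 + 0) = −16.4456.
Balance: K_1 = K_2 − x×(3.37 − 2.71), so x = (K_2 − K_1)/(3.37 − 2.71) = 12.1429/0.66 = 18.4 km.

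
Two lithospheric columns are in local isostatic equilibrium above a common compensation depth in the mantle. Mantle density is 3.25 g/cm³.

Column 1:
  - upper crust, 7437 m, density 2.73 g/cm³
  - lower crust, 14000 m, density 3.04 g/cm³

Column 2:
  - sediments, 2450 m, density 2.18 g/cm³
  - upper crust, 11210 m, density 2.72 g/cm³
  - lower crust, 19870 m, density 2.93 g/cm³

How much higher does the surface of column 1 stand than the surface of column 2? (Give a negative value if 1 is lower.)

−2500 m

For any compensation level in the mantle, the mantle terms cancel and isostasy reduces to e = (Σt_1 − Σt_2) − (Σ(ρt)_1 − Σ(ρt)_2) / ρ_m.
Σt_1 = 21437 m; Σt_2 = 33530 m; Σ(ρt)_1 = 62863.01; Σ(ρt)_2 = 94051.3 (in m·g/cm³).
e = (21437 − 33530) − (62863.01 − 94051.3) / 3.25 = −2500 m.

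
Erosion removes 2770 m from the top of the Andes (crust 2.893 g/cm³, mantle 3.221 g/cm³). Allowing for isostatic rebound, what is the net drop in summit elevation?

282 m

Rebound u = e ρ_c/ρ_m = 2770 m × 2.893/3.221 = 2488 m.
Net surface drop = e − u = 2770 m − 2488 m = e (ρ_m − ρ_c)/ρ_m = 282 m.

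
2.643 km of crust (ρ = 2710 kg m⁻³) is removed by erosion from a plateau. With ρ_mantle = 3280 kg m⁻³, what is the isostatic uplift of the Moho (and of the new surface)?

Unloading: uplift u = e ρ_c/ρ_m = 2.643 km × 2710/3280 = 2.18 km.

2.18 km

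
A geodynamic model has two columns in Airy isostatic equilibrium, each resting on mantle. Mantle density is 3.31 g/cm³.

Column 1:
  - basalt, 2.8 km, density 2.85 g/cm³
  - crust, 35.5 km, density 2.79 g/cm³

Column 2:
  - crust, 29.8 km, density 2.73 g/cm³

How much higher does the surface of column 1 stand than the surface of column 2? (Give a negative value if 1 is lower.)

0.744 km

For any compensation level in the mantle, the mantle terms cancel and isostasy reduces to e = (Σt_1 − Σt_2) − (Σ(ρt)_1 − Σ(ρt)_2) / ρ_m.
Σt_1 = 38.3 km; Σt_2 = 29.8 km; Σ(ρt)_1 = 107.025; Σ(ρt)_2 = 81.354 (in km·g/cm³).
e = (38.3 − 29.8) − (107.025 − 81.354) / 3.31 = 0.744 km.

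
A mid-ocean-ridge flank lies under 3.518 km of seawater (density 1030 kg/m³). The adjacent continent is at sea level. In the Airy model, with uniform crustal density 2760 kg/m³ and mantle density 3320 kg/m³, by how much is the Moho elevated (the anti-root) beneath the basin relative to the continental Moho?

10.9 km

In Airy isostatic equilibrium: replacing crust with seawater at the top is compensated by replacing crust with mantle at the base: d (ρ_c − ρ_w) = a (ρ_m − ρ_c).
a = d (ρ_c − ρ_w)/(ρ_m − ρ_c) = 3.518 km × 1730/560 = 10.9 km.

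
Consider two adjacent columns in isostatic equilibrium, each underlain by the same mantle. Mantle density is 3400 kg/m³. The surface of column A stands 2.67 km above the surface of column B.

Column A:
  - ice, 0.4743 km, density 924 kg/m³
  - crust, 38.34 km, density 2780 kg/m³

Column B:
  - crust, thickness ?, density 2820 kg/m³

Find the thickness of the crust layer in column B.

27.4 km

Take the compensation level at the base of the deeper column (depth z_c below the surface of column A) and equate Σ ρ_i t_i down to z_c; mantle fills any gap and the z_c terms cancel.
Column A: 0.4743×924 + 38.34×2780 + (z_c − 38.8143)×3400
Column B: 2.67×0 + x×2820 + (z_c − 2.67 − 0 − x)×3400
The z_c×3400 term appears on both sides and cancels. Collect the known terms of each column as K = Σ(ρt)_known − 3400 × (depth of known layers): K_A = 107023.453 − 3400×38.8143 = −24945.1668; K_B = 0 − 3400×(2.67 + 0) = −9078.
Balance: K_A = K_B − x×(3400 − 2820), so x = (K_B − K_A)/(3400 − 2820) = 15867.2/580 = 27.4 km.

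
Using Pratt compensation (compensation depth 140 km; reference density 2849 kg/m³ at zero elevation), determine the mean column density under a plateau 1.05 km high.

2830 kg/m³

Pratt balance: ρ_ref D = ρ (D + h).
ρ = ρ_ref D/(D + h) = 2849 × 140 km/(140 km + 1.05 km) = 2830 kg/m³.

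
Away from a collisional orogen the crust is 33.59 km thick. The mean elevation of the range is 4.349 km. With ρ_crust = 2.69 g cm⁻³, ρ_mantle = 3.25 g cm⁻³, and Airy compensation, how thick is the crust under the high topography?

58.8 km

Root depth r = h ρ_c / (ρ_m − ρ_c) = 4.349 km × 2.69 / 0.56 = 20.89 km.
Total thickness = T + h + r = 33.59 km + 4.349 km + 20.89 km = 58.8 km.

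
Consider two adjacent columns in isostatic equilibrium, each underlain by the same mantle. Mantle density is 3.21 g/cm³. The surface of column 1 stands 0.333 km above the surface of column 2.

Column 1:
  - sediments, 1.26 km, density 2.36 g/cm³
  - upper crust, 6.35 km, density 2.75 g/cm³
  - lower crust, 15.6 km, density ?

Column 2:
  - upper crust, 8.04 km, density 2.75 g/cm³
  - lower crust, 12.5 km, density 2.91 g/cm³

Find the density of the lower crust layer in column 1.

Take the compensation level at the base of the deeper column (depth z_c below the surface of column 1) and equate Σ ρ_i t_i down to z_c; mantle fills any gap and the z_c terms cancel.
Column 1: 1.26×2.36 + 6.35×2.75 + 15.6×ρ + (z_c − 23.21)×3.21
Column 2: 0.333×0 + 8.04×2.75 + 12.5×2.91 + (z_c − 0.333 − 20.54)×3.21
The z_c×3.21 term appears on both sides and cancels. Collect the known terms of each column as K = Σ(ρt)_known − 3.21 × (depth of known layers): K_1 = 20.4361 − 3.21×23.21 = −54.068; K_2 = 58.485 − 3.21×(0.333 + 20.54) = −8.51733.
Balance: K_1 + 15.6×ρ = K_2, so ρ = (K_2 − K_1)/15.6 = 45.5507/15.6 = 2.92 g/cm³.

2.92 g/cm³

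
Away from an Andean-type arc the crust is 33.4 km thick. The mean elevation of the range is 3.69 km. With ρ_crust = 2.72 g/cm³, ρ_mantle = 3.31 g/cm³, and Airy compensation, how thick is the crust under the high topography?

Root depth r = h ρ_c / (ρ_m − ρ_c) = 3.69 km × 2.72 / 0.59 = 17.01 km.
Total thickness = T + h + r = 33.4 km + 3.69 km + 17.01 km = 54.1 km.

54.1 km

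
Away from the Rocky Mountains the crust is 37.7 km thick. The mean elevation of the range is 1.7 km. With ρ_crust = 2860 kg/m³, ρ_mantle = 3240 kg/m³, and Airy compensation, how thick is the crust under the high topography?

52.2 km

Root depth r = h ρ_c / (ρ_m − ρ_c) = 1.7 km × 2860 / 380 = 12.79 km.
Total thickness = T + h + r = 37.7 km + 1.7 km + 12.79 km = 52.2 km.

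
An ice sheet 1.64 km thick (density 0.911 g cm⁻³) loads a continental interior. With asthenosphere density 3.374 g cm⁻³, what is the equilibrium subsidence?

Balancing pressure at the compensation depth: the ice load ρ_ice t is balanced by mantle displaced below, ρ_m s.
s = t ρ_ice / ρ_m = 1.64 km × 0.911/3.374 = 0.443 km.

0.443 km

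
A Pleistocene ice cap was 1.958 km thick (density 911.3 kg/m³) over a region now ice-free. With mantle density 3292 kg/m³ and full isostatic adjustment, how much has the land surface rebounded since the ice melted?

Removing the load lets mantle flow back in; uplift u satisfies ρ_ice t = ρ_m u.
u = t ρ_ice/ρ_m = 1.958 km × 911.3/3292 = 0.542 km.

0.542 km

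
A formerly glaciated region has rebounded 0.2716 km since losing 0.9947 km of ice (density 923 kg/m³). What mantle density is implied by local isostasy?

3380 kg/m³

ρ_m = ρ_ice t / u = 923 × 0.9947 km/0.2716 km = 3380 kg/m³.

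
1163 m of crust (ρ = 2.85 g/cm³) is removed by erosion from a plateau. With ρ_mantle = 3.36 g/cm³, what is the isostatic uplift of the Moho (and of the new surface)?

986 m

Unloading: uplift u = e ρ_c/ρ_m = 1163 m × 2.85/3.36 = 986 m.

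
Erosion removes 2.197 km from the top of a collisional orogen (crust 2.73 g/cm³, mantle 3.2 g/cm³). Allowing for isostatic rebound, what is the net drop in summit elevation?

Rebound u = e ρ_c/ρ_m = 2.197 km × 2.73/3.2 = 1.874 km.
Net surface drop = e − u = 2.197 km − 1.874 km = e (ρ_m − ρ_c)/ρ_m = 0.323 km.

0.323 km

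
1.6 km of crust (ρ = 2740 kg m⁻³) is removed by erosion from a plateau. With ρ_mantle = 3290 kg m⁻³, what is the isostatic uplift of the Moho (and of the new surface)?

Unloading: uplift u = e ρ_c/ρ_m = 1.6 km × 2740/3290 = 1.33 km.

1.33 km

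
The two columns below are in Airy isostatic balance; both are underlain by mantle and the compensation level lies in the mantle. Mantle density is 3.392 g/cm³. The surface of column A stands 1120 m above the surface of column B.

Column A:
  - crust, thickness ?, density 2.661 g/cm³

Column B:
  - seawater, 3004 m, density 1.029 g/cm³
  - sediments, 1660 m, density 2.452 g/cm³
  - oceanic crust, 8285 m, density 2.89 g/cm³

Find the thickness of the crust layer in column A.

22700 m

Take the compensation level at the base of the deeper column (depth z_c below the surface of column A) and equate Σ ρ_i t_i down to z_c; mantle fills any gap and the z_c terms cancel.
Column A: x×2.661 + (z_c − 0 − x)×3.392
Column B: 1120×0 + 3004×1.029 + 1660×2.452 + 8285×2.89 + (z_c − 1120 − 12949)×3.392
The z_c×3.392 term appears on both sides and cancels. Collect the known terms of each column as K = Σ(ρt)_known − 3.392 × (depth of known layers): K_A = 0 − 3.392×0 = 0; K_B = 31105.086 − 3.392×(1120 + 12949) = −16616.962.
Balance: K_A − x×(3.392 − 2.661) = K_B, so x = (K_A − K_B)/(3.392 − 2.661) = 16617/0.731 = 22700 m.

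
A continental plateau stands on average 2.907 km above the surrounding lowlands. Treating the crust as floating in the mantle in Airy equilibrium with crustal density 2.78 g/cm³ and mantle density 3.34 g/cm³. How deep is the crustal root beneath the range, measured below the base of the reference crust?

Isostatic balance requires: the weight of the topography is balanced by the buoyancy of the root, ρ_c h = (ρ_m − ρ_c) r.
r = h · ρ_c / (ρ_m − ρ_c) = 2.907 km × 2.78 / (3.34 − 2.78) = 14.4 km.

14.4 km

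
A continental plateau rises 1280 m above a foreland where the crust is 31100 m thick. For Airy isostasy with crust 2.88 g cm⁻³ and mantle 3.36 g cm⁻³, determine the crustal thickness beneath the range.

40100 m

Root depth r = h ρ_c / (ρ_m − ρ_c) = 1280 m × 2.88 / 0.48 = 7680 m.
Total thickness = T + h + r = 31100 m + 1280 m + 7680 m = 40100 m.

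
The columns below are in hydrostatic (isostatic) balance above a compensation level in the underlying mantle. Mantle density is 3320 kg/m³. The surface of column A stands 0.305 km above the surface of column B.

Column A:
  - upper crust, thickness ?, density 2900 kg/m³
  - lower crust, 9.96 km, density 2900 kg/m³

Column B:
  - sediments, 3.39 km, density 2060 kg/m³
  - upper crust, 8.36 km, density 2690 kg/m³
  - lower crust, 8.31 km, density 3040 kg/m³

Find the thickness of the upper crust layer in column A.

Take the compensation level at the base of the deeper column (depth z_c below the surface of column A) and equate Σ ρ_i t_i down to z_c; mantle fills any gap and the z_c terms cancel.
Column A: x×2900 + 9.96×2900 + (z_c − 9.96 − x)×3320
Column B: 0.305×0 + 3.39×2060 + 8.36×2690 + 8.31×3040 + (z_c − 0.305 − 20.06)×3320
The z_c×3320 term appears on both sides and cancels. Collect the known terms of each column as K = Σ(ρt)_known − 3320 × (depth of known layers): K_A = 28884 − 3320×9.96 = −4183.2; K_B = 54734.2 − 3320×(0.305 + 20.06) = −12877.6.
Balance: K_A − x×(3320 − 2900) = K_B, so x = (K_A − K_B)/(3320 − 2900) = 8694.4/420 = 20.7 km.

20.7 km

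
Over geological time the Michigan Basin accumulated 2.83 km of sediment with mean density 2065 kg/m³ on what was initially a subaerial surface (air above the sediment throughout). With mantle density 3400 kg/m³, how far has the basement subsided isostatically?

Subaerial load: s = t ρ_sed / ρ_m = 2.83 km × 2065/3400 = 1.72 km.

1.72 km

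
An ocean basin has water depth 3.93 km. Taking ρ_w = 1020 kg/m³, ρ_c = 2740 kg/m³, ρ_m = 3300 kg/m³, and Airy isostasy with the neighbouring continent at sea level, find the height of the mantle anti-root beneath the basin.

12.1 km

For local isostatic compensation: replacing crust with seawater at the top is compensated by replacing crust with mantle at the base: d (ρ_c − ρ_w) = a (ρ_m − ρ_c).
a = d (ρ_c − ρ_w)/(ρ_m − ρ_c) = 3.93 km × 1720/560 = 12.1 km.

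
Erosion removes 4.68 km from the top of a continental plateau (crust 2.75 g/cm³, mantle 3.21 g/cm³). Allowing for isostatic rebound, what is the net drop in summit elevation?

0.671 km

Rebound u = e ρ_c/ρ_m = 4.68 km × 2.75/3.21 = 4.009 km.
Net surface drop = e − u = 4.68 km − 4.009 km = e (ρ_m − ρ_c)/ρ_m = 0.671 km.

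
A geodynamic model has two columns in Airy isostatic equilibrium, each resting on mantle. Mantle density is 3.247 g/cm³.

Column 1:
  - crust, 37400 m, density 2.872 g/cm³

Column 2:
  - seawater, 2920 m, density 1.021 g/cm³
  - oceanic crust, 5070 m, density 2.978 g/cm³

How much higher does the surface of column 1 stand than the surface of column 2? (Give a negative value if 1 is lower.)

For any compensation level in the mantle, the mantle terms cancel and isostasy reduces to e = (Σt_1 − Σt_2) − (Σ(ρt)_1 − Σ(ρt)_2) / ρ_m.
Σt_1 = 37400 m; Σt_2 = 7990 m; Σ(ρt)_1 = 107412.8; Σ(ρt)_2 = 18079.78 (in m·g/cm³).
e = (37400 − 7990) − (107412.8 − 18079.78) / 3.247 = 1900 m.

1900 m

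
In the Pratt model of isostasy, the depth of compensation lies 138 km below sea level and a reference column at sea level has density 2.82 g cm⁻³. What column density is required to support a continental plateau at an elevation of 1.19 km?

Pratt balance: ρ_ref D = ρ (D + h).
ρ = ρ_ref D/(D + h) = 2.82 × 138 km/(138 km + 1.19 km) = 2.8 g cm⁻³.

2.8 g cm⁻³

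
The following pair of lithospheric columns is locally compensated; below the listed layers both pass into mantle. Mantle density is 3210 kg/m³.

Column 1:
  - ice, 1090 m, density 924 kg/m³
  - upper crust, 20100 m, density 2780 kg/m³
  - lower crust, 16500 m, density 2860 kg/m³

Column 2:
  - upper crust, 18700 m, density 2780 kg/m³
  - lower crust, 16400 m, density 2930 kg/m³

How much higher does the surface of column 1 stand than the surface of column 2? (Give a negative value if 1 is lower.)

For any compensation level in the mantle, the mantle terms cancel and isostasy reduces to e = (Σt_1 − Σt_2) − (Σ(ρt)_1 − Σ(ρt)_2) / ρ_m.
Σt_1 = 37690 m; Σt_2 = 35100 m; Σ(ρt)_1 = 104075160; Σ(ρt)_2 = 100038000 (in m·kg/m³).
e = (37690 − 35100) − (104075160 − 100038000) / 3210 = 1330 m.

1330 m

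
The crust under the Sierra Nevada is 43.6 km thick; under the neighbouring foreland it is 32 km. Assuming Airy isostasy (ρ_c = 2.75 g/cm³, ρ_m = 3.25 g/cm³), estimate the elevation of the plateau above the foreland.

Excess crust Δ = 43.6 km − 32 km = 11.6 km, split between elevation h and root r with h + r = Δ.
Airy balance ρ_c h = (ρ_m − ρ_c) r gives r = h ρ_c/(ρ_m − ρ_c), so h (1 + ρ_c/(ρ_m − ρ_c)) = Δ, i.e. h = Δ (ρ_m − ρ_c)/ρ_m.
h = 11.6 km × 0.5/3.25 = 1.78 km.

1.78 km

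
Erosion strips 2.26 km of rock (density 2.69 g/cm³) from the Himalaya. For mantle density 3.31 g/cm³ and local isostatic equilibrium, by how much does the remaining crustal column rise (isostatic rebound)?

Unloading: uplift u = e ρ_c/ρ_m = 2.26 km × 2.69/3.31 = 1.84 km.

1.84 km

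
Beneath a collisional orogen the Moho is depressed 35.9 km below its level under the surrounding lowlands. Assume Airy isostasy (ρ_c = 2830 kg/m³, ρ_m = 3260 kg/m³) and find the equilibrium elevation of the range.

Isostatic balance requires: ρ_c h = (ρ_m − ρ_c) r.
h = r (ρ_m − ρ_c) / ρ_c = 35.9 km × (3260 − 2830) / 2830 = 5.45 km.

5.45 km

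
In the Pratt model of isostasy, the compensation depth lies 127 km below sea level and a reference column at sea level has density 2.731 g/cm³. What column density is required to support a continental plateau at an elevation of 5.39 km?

Pratt balance: ρ_ref D = ρ (D + h).
ρ = ρ_ref D/(D + h) = 2.731 × 127 km/(127 km + 5.39 km) = 2.62 g/cm³.

2.62 g/cm³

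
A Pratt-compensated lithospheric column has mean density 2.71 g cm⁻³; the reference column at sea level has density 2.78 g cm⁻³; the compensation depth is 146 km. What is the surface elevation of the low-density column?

3.77 km

ρ_ref D = ρ (D + h) → h = D (ρ_ref − ρ)/ρ.
h = 146 km × (2.78 − 2.71)/2.71 = 3.77 km.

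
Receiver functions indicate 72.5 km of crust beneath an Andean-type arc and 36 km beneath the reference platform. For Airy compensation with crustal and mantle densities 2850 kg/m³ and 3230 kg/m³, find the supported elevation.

Excess crust Δ = 72.5 km − 36 km = 36.5 km, split between elevation h and root r with h + r = Δ.
Airy balance ρ_c h = (ρ_m − ρ_c) r gives r = h ρ_c/(ρ_m − ρ_c), so h (1 + ρ_c/(ρ_m − ρ_c)) = Δ, i.e. h = Δ (ρ_m − ρ_c)/ρ_m.
h = 36.5 km × 380/3230 = 4.29 km.

4.29 km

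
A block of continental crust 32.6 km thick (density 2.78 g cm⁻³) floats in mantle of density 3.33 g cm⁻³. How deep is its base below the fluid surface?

Draft d = t ρ_obj/ρ_fluid = 32.6 km × 2.78/3.33 = 27.2 km.

27.2 km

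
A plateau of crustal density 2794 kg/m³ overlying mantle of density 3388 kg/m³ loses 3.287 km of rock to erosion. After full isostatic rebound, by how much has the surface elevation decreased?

0.576 km

Rebound u = e ρ_c/ρ_m = 3.287 km × 2794/3388 = 2.711 km.
Net surface drop = e − u = 3.287 km − 2.711 km = e (ρ_m − ρ_c)/ρ_m = 0.576 km.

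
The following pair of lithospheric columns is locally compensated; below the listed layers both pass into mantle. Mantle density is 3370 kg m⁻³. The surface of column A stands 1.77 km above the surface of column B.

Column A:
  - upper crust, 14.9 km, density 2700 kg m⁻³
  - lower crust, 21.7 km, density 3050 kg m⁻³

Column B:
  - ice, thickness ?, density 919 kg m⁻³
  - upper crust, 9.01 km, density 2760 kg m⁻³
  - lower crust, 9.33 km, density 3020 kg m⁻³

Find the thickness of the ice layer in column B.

0.898 km

Take the compensation level at the base of the deeper column (depth z_c below the surface of column A) and equate Σ ρ_i t_i down to z_c; mantle fills any gap and the z_c terms cancel.
Column A: 14.9×2700 + 21.7×3050 + (z_c − 36.6)×3370
Column B: 1.77×0 + x×919 + 9.01×2760 + 9.33×3020 + (z_c − 1.77 − 18.34 − x)×3370
The z_c×3370 term appears on both sides and cancels. Collect the known terms of each column as K = Σ(ρt)_known − 3370 × (depth of known layers): K_A = 106415 − 3370×36.6 = −16927; K_B = 53044.2 − 3370×(1.77 + 18.34) = −14726.5.
Balance: K_A = K_B − x×(3370 − 919), so x = (K_B − K_A)/(3370 − 919) = 2200.5/2451 = 0.898 km.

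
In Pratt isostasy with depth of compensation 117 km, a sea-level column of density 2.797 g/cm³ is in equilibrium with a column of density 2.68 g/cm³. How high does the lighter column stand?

5.11 km

ρ_ref D = ρ (D + h) → h = D (ρ_ref − ρ)/ρ.
h = 117 km × (2.797 − 2.68)/2.68 = 5.11 km.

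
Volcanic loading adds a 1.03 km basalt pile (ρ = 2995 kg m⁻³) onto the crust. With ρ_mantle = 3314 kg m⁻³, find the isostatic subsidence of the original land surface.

0.931 km

Subaerial loading: s = t ρ_load / ρ_m.
s = 1.03 km × 2995/3314 = 0.931 km.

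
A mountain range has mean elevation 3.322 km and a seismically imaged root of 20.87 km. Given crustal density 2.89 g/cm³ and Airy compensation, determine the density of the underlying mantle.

Airy balance: ρ_c h = (ρ_m − ρ_c) r → ρ_m = ρ_c (1 + h/r).
ρ_m = 2.89 × (1 + 3.322 km/20.87 km) = 3.35 g/cm³.

3.35 g/cm³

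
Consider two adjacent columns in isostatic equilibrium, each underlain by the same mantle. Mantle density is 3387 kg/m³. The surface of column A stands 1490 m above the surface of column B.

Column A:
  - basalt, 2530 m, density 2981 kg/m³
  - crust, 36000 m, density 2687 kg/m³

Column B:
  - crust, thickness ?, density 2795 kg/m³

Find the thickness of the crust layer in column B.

Take the compensation level at the base of the deeper column (depth z_c below the surface of column A) and equate Σ ρ_i t_i down to z_c; mantle fills any gap and the z_c terms cancel.
Column A: 2530×2981 + 36000×2687 + (z_c − 38530)×3387
Column B: 1490×0 + x×2795 + (z_c − 1490 − 0 − x)×3387
The z_c×3387 term appears on both sides and cancels. Collect the known terms of each column as K = Σ(ρt)_known − 3387 × (depth of known layers): K_A = 104273930 − 3387×38530 = −26227180; K_B = 0 − 3387×(1490 + 0) = −5046630.
Balance: K_A = K_B − x×(3387 − 2795), so x = (K_B − K_A)/(3387 − 2795) = 21180600/592 = 35800 m.

35800 m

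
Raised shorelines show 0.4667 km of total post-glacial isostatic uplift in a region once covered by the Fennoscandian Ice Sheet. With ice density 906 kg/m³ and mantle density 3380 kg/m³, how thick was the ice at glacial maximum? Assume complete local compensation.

1.74 km

u = t ρ_ice/ρ_m → t = u ρ_m/ρ_ice = 0.4667 km × 3380/906 = 1.74 km.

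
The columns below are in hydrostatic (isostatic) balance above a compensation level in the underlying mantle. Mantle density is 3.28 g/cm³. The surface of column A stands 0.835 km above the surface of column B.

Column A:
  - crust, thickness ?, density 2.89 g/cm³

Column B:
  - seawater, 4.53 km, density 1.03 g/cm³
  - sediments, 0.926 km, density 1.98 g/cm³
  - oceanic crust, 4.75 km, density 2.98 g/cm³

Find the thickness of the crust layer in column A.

39.9 km

Take the compensation level at the base of the deeper column (depth z_c below the surface of column A) and equate Σ ρ_i t_i down to z_c; mantle fills any gap and the z_c terms cancel.
Column A: x×2.89 + (z_c − 0 − x)×3.28
Column B: 0.835×0 + 4.53×1.03 + 0.926×1.98 + 4.75×2.98 + (z_c − 0.835 − 10.206)×3.28
The z_c×3.28 term appears on both sides and cancels. Collect the known terms of each column as K = Σ(ρt)_known − 3.28 × (depth of known layers): K_A = 0 − 3.28×0 = 0; K_B = 20.65438 − 3.28×(0.835 + 10.206) = −15.5601.
Balance: K_A − x×(3.28 − 2.89) = K_B, so x = (K_A − K_B)/(3.28 − 2.89) = 15.5601/0.39 = 39.9 km.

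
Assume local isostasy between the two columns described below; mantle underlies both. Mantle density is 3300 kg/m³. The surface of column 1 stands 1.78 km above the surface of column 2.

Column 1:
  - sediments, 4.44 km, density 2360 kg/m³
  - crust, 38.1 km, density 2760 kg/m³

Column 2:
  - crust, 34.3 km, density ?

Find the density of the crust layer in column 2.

2750 kg/m³

Take the compensation level at the base of the deeper column (depth z_c below the surface of column 1) and equate Σ ρ_i t_i down to z_c; mantle fills any gap and the z_c terms cancel.
Column 1: 4.44×2360 + 38.1×2760 + (z_c − 42.54)×3300
Column 2: 1.78×0 + 34.3×ρ + (z_c − 1.78 − 34.3)×3300
The z_c×3300 term appears on both sides and cancels. Collect the known terms of each column as K = Σ(ρt)_known − 3300 × (depth of known layers): K_1 = 115634.4 − 3300×42.54 = −24747.6; K_2 = 0 − 3300×(1.78 + 34.3) = −119064.
Balance: K_1 = K_2 + 34.3×ρ, so ρ = (K_1 − K_2)/34.3 = 94316.4/34.3 = 2750 kg/m³.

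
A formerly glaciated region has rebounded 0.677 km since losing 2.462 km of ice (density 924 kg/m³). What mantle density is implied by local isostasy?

ρ_m = ρ_ice t / u = 924 × 2.462 km/0.677 km = 3360 kg/m³.

3360 kg/m³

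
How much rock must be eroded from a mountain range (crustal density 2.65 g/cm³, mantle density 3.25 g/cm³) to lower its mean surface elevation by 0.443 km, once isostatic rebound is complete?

Net drop Δ = e − u = e − e ρ_c/ρ_m = e (ρ_m − ρ_c)/ρ_m.
e = Δ ρ_m/(ρ_m − ρ_c) = 0.443 km × 3.25/0.6 = 2.4 km.

2.4 km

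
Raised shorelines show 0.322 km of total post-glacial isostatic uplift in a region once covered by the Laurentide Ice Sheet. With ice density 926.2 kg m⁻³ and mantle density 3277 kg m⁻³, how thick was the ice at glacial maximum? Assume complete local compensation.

u = t ρ_ice/ρ_m → t = u ρ_m/ρ_ice = 0.322 km × 3277/926.2 = 1.14 km.

1.14 km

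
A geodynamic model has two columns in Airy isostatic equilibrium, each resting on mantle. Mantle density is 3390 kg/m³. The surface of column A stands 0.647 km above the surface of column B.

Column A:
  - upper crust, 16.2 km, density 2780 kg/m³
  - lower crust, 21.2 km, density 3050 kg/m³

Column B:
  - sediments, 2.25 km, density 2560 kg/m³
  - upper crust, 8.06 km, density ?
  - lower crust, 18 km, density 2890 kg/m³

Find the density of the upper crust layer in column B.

Take the compensation level at the base of the deeper column (depth z_c below the surface of column A) and equate Σ ρ_i t_i down to z_c; mantle fills any gap and the z_c terms cancel.
Column A: 16.2×2780 + 21.2×3050 + (z_c − 37.4)×3390
Column B: 0.647×0 + 2.25×2560 + 8.06×ρ + 18×2890 + (z_c − 0.647 − 28.31)×3390
The z_c×3390 term appears on both sides and cancels. Collect the known terms of each column as K = Σ(ρt)_known − 3390 × (depth of known layers): K_A = 109696 − 3390×37.4 = −17090; K_B = 57780 − 3390×(0.647 + 28.31) = −40384.23.
Balance: K_A = K_B + 8.06×ρ, so ρ = (K_A − K_B)/8.06 = 23294.2/8.06 = 2890 kg/m³.

2890 kg/m³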